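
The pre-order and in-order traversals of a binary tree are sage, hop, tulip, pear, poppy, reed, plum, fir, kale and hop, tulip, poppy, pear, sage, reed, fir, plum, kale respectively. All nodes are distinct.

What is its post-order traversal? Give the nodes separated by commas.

poppy, pear, tulip, hop, fir, kale, plum, reed, sage

The first element of pre-order is the root; it splits in-order into left and right subtrees.
Root sage: left subtree has 4 nodes {hop, tulip, poppy, pear}, right has 4 {reed, fir, plum, kale}.
  Root hop: left subtree has 0 nodes { }, right has 3 {tulip, poppy, pear}.
    Root tulip: left subtree has 0 nodes { }, right has 2 {poppy, pear}.
      Root pear: left subtree has 1 node {poppy}, right has 0 { }.
  Root reed: left subtree has 0 nodes { }, right has 3 {fir, plum, kale}.
    Root plum: left subtree has 1 node {fir}, right has 1 {kale}.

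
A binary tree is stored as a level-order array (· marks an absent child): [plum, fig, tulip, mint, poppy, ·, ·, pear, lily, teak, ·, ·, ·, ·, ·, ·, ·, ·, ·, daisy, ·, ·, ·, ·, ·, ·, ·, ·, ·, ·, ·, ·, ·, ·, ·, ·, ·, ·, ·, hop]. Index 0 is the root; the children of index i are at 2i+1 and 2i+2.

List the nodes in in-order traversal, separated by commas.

In-order visits the left subtree, then the node, then the right subtree.
At plum: go left to fig.
  At fig: go left to mint.
    At mint: go left to pear.
      pear is a leaf — visit pear.
    Visit mint.
    At mint: go right to lily.
      lily is a leaf — visit lily.
  Visit fig.
  At fig: go right to poppy.
    At poppy: go left to teak.
      At teak: go left to daisy.
        At daisy: go left to hop.
          hop is a leaf — visit hop.
        Visit daisy.
        At daisy: no right child.
      Visit teak.
      At teak: no right child.
    Visit poppy.
    At poppy: no right child.
Visit plum.
At plum: go right to tulip.
  tulip is a leaf — visit tulip.

pear, mint, lily, fig, hop, daisy, teak, poppy, plum, tulip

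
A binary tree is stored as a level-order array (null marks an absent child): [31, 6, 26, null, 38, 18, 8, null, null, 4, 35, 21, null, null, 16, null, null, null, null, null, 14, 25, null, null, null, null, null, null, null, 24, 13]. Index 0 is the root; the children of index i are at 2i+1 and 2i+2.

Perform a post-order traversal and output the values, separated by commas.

Post-order visits the left subtree, then the right subtree, then the node.
At 31: go left to 6.
  At 6: no left child.
  At 6: go right to 38.
    At 38: go left to 4.
      At 4: no left child.
      At 4: go right to 14.
        14 is a leaf — visit 14.
      Visit 4.
    At 38: go right to 35.
      At 35: go left to 25.
        25 is a leaf — visit 25.
      At 35: no right child.
      Visit 35.
    Visit 38.
  Visit 6.
At 31: go right to 26.
  At 26: go left to 18.
    At 18: go left to 21.
      21 is a leaf — visit 21.
    At 18: no right child.
    Visit 18.
  At 26: go right to 8.
    At 8: no left child.
    At 8: go right to 16.
      At 16: go left to 24.
        24 is a leaf — visit 24.
      At 16: go right to 13.
        13 is a leaf — visit 13.
      Visit 16.
    Visit 8.
  Visit 26.
Visit 31.

14, 4, 25, 35, 38, 6, 21, 18, 24, 13, 16, 8, 26, 31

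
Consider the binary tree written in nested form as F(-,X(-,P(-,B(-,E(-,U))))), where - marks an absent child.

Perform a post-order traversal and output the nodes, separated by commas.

Post-order visits the left subtree, then the right subtree, then the node.
At F: no left child.
At F: go right to X.
  At X: no left child.
  At X: go right to P.
    At P: no left child.
    At P: go right to B.
      At B: no left child.
      At B: go right to E.
        At E: no left child.
        At E: go right to U.
          U is a leaf — visit U.
        Visit E.
      Visit B.
    Visit P.
  Visit X.
Visit F.

U, E, B, P, X, F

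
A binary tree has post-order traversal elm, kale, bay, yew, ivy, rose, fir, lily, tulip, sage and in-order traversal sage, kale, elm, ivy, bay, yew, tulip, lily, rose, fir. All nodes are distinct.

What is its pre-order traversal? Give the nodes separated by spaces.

The last element of post-order is the root; it splits in-order into left and right subtrees.
Root sage: left subtree has 0 nodes { }, right has 9 {kale, elm, ivy, bay, yew, tulip, lily, rose, fir}.
  Root tulip: left subtree has 5 nodes {kale, elm, ivy, bay, yew}, right has 3 {lily, rose, fir}.
    Root ivy: left subtree has 2 nodes {kale, elm}, right has 2 {bay, yew}.
      Root kale: left subtree has 0 nodes { }, right has 1 {elm}.
      Root yew: left subtree has 1 node {bay}, right has 0 { }.
    Root lily: left subtree has 0 nodes { }, right has 2 {rose, fir}.
      Root fir: left subtree has 1 node {rose}, right has 0 { }.

sage tulip ivy kale elm yew bay lily fir rose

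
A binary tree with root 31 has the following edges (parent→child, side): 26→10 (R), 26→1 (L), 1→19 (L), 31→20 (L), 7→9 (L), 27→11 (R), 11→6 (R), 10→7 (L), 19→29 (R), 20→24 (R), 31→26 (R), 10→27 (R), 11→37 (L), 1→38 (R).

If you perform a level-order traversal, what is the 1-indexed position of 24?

Level-order visits nodes level by level from the root, left to right within each level.
Level 0: 31
Level 1: 20, 26
Level 2: 24, 1, 10
Level 3: 19, 38, 7, 27
Level 4: 29, 9, 11
Level 5: 37, 6
Full level-order sequence: 31, 20, 26, 24, 1, 10, 19, 38, 7, 27, 29, 9, 11, 37, 6.

4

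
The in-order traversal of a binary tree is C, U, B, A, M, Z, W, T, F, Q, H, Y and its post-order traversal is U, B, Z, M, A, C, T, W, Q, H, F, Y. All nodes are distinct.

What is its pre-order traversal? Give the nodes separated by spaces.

The last element of post-order is the root; it splits in-order into left and right subtrees.
Root Y: left subtree has 11 nodes {C, U, B, A, M, Z, W, T, F, Q, H}, right has 0 { }.
  Root F: left subtree has 8 nodes {C, U, B, A, M, Z, W, T}, right has 2 {Q, H}.
    Root W: left subtree has 6 nodes {C, U, B, A, M, Z}, right has 1 {T}.
      Root C: left subtree has 0 nodes { }, right has 5 {U, B, A, M, Z}.
        Root A: left subtree has 2 nodes {U, B}, right has 2 {M, Z}.
          Root B: left subtree has 1 node {U}, right has 0 { }.
          Root M: left subtree has 0 nodes { }, right has 1 {Z}.
    Root H: left subtree has 1 node {Q}, right has 0 { }.

Y F W C A B U M Z T H Q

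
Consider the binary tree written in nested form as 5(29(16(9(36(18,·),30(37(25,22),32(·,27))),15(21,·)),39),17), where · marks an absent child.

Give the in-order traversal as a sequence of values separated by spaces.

In-order visits the left subtree, then the node, then the right subtree.
At 5: go left to 29.
  At 29: go left to 16.
    At 16: go left to 9.
      At 9: go left to 36.
        At 36: go left to 18.
          18 is a leaf — visit 18.
        Visit 36.
        At 36: no right child.
      Visit 9.
      At 9: go right to 30.
        At 30: go left to 37.
          At 37: go left to 25.
            25 is a leaf — visit 25.
          Visit 37.
          At 37: go right to 22.
            22 is a leaf — visit 22.
        Visit 30.
        At 30: go right to 32.
          At 32: no left child.
          Visit 32.
          At 32: go right to 27.
            27 is a leaf — visit 27.
    Visit 16.
    At 16: go right to 15.
      At 15: go left to 21.
        21 is a leaf — visit 21.
      Visit 15.
      At 15: no right child.
  Visit 29.
  At 29: go right to 39.
    39 is a leaf — visit 39.
Visit 5.
At 5: go right to 17.
  17 is a leaf — visit 17.

18 36 9 25 37 22 30 32 27 16 21 15 29 39 5 17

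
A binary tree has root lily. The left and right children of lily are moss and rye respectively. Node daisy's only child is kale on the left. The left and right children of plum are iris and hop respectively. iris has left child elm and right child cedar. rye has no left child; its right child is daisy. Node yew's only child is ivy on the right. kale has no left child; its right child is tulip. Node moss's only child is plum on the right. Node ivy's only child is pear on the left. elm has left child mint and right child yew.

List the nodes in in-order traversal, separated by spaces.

moss mint elm yew pear ivy iris cedar plum hop lily rye kale tulip daisy

In-order visits the left subtree, then the node, then the right subtree.
At lily: go left to moss.
  At moss: no left child.
  Visit moss.
  At moss: go right to plum.
    At plum: go left to iris.
      At iris: go left to elm.
        At elm: go left to mint.
          mint is a leaf — visit mint.
        Visit elm.
        At elm: go right to yew.
          At yew: no left child.
          Visit yew.
          At yew: go right to ivy.
            At ivy: go left to pear.
              pear is a leaf — visit pear.
            Visit ivy.
            At ivy: no right child.
      Visit iris.
      At iris: go right to cedar.
        cedar is a leaf — visit cedar.
    Visit plum.
    At plum: go right to hop.
      hop is a leaf — visit hop.
Visit lily.
At lily: go right to rye.
  At rye: no left child.
  Visit rye.
  At rye: go right to daisy.
    At daisy: go left to kale.
      At kale: no left child.
      Visit kale.
      At kale: go right to tulip.
        tulip is a leaf — visit tulip.
    Visit daisy.
    At daisy: no right child.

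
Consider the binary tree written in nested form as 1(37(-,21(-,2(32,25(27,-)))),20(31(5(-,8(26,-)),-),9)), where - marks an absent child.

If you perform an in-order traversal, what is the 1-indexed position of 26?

9

In-order visits the left subtree, then the node, then the right subtree.
At 1: go left to 37.
  At 37: no left child.
  Visit 37.
  At 37: go right to 21.
    At 21: no left child.
    Visit 21.
    At 21: go right to 2.
      At 2: go left to 32.
        32 is a leaf — visit 32.
      Visit 2.
      At 2: go right to 25.
        At 25: go left to 27.
          27 is a leaf — visit 27.
        Visit 25.
        At 25: no right child.
Visit 1.
At 1: go right to 20.
  At 20: go left to 31.
    At 31: go left to 5.
      At 5: no left child.
      Visit 5.
      At 5: go right to 8.
        At 8: go left to 26.
          26 is a leaf — visit 26.
        Visit 8.
        At 8: no right child.
    Visit 31.
    At 31: no right child.
  Visit 20.
  At 20: go right to 9.
    9 is a leaf — visit 9.
Full in-order sequence: 37, 21, 32, 2, 27, 25, 1, 5, 26, 8, 31, 20, 9.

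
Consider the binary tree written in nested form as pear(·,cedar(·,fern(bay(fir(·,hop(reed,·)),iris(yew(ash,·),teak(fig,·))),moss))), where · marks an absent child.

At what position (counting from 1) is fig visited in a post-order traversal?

Post-order visits the left subtree, then the right subtree, then the node.
At pear: no left child.
At pear: go right to cedar.
  At cedar: no left child.
  At cedar: go right to fern.
    At fern: go left to bay.
      At bay: go left to fir.
        At fir: no left child.
        At fir: go right to hop.
          At hop: go left to reed.
            reed is a leaf — visit reed.
          At hop: no right child.
          Visit hop.
        Visit fir.
      At bay: go right to iris.
        At iris: go left to yew.
          At yew: go left to ash.
            ash is a leaf — visit ash.
          At yew: no right child.
          Visit yew.
        At iris: go right to teak.
          At teak: go left to fig.
            fig is a leaf — visit fig.
          At teak: no right child.
          Visit teak.
        Visit iris.
      Visit bay.
    At fern: go right to moss.
      moss is a leaf — visit moss.
    Visit fern.
  Visit cedar.
Visit pear.
Full post-order sequence: reed, hop, fir, ash, yew, fig, teak, iris, bay, moss, fern, cedar, pear.

6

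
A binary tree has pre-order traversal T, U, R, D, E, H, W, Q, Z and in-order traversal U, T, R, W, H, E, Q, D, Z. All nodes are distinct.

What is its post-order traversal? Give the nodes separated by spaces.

U W H Q E Z D R T

The first element of pre-order is the root; it splits in-order into left and right subtrees.
Root T: left subtree has 1 node {U}, right has 7 {R, W, H, E, Q, D, Z}.
  Root R: left subtree has 0 nodes { }, right has 6 {W, H, E, Q, D, Z}.
    Root D: left subtree has 4 nodes {W, H, E, Q}, right has 1 {Z}.
      Root E: left subtree has 2 nodes {W, H}, right has 1 {Q}.
        Root H: left subtree has 1 node {W}, right has 0 { }.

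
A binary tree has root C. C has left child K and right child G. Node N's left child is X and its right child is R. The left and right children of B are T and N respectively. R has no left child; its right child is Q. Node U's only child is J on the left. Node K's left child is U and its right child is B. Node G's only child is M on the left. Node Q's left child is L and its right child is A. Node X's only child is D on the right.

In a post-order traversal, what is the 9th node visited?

R

Post-order visits the left subtree, then the right subtree, then the node.
At C: go left to K.
  At K: go left to U.
    At U: go left to J.
      J is a leaf — visit J.
    At U: no right child.
    Visit U.
  At K: go right to B.
    At B: go left to T.
      T is a leaf — visit T.
    At B: go right to N.
      At N: go left to X.
        At X: no left child.
        At X: go right to D.
          D is a leaf — visit D.
        Visit X.
      At N: go right to R.
        At R: no left child.
        At R: go right to Q.
          At Q: go left to L.
            L is a leaf — visit L.
          At Q: go right to A.
            A is a leaf — visit A.
          Visit Q.
        Visit R.
      Visit N.
    Visit B.
  Visit K.
At C: go right to G.
  At G: go left to M.
    M is a leaf — visit M.
  At G: no right child.
  Visit G.
Visit C.
Full post-order sequence: J, U, T, D, X, L, A, Q, R, N, B, K, M, G, C.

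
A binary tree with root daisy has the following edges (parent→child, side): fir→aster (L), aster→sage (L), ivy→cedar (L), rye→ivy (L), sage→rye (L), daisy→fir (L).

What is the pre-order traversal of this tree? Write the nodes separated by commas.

daisy, fir, aster, sage, rye, ivy, cedar

Pre-order visits the node, then its left subtree, then its right subtree.
Visit daisy.
At daisy: go left to fir.
  Visit fir.
  At fir: go left to aster.
    Visit aster.
    At aster: go left to sage.
      Visit sage.
      At sage: go left to rye.
        Visit rye.
        At rye: go left to ivy.
          Visit ivy.
          At ivy: go left to cedar.
            cedar is a leaf — visit cedar.
          At ivy: no right child.
        At rye: no right child.
      At sage: no right child.
    At aster: no right child.
  At fir: no right child.
At daisy: no right child.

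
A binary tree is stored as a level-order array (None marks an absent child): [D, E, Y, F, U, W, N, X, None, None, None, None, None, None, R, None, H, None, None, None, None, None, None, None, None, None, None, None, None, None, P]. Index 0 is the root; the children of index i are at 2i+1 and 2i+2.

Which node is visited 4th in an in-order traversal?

In-order visits the left subtree, then the node, then the right subtree.
At D: go left to E.
  At E: go left to F.
    At F: go left to X.
      At X: no left child.
      Visit X.
      At X: go right to H.
        H is a leaf — visit H.
    Visit F.
    At F: no right child.
  Visit E.
  At E: go right to U.
    U is a leaf — visit U.
Visit D.
At D: go right to Y.
  At Y: go left to W.
    W is a leaf — visit W.
  Visit Y.
  At Y: go right to N.
    At N: no left child.
    Visit N.
    At N: go right to R.
      At R: no left child.
      Visit R.
      At R: go right to P.
        P is a leaf — visit P.
Full in-order sequence: X, H, F, E, U, D, W, Y, N, R, P.

E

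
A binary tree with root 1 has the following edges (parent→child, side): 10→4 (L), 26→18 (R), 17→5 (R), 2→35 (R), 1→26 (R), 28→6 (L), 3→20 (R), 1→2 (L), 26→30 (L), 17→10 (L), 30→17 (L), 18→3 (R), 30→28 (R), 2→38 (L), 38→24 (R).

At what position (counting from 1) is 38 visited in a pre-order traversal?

3

Pre-order visits the node, then its left subtree, then its right subtree.
Visit 1.
At 1: go left to 2.
  Visit 2.
  At 2: go left to 38.
    Visit 38.
    At 38: no left child.
    At 38: go right to 24.
      24 is a leaf — visit 24.
  At 2: go right to 35.
    35 is a leaf — visit 35.
At 1: go right to 26.
  Visit 26.
  At 26: go left to 30.
    Visit 30.
    At 30: go left to 17.
      Visit 17.
      At 17: go left to 10.
        Visit 10.
        At 10: go left to 4.
          4 is a leaf — visit 4.
        At 10: no right child.
      At 17: go right to 5.
        5 is a leaf — visit 5.
    At 30: go right to 28.
      Visit 28.
      At 28: go left to 6.
        6 is a leaf — visit 6.
      At 28: no right child.
  At 26: go right to 18.
    Visit 18.
    At 18: no left child.
    At 18: go right to 3.
      Visit 3.
      At 3: no left child.
      At 3: go right to 20.
        20 is a leaf — visit 20.
Full pre-order sequence: 1, 2, 38, 24, 35, 26, 30, 17, 10, 4, 5, 28, 6, 18, 3, 20.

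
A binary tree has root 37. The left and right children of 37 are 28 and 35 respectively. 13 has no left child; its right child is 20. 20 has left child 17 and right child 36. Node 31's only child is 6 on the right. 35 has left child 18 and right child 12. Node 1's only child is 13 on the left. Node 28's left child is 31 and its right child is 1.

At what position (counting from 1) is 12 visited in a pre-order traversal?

12

Pre-order visits the node, then its left subtree, then its right subtree.
Visit 37.
At 37: go left to 28.
  Visit 28.
  At 28: go left to 31.
    Visit 31.
    At 31: no left child.
    At 31: go right to 6.
      6 is a leaf — visit 6.
  At 28: go right to 1.
    Visit 1.
    At 1: go left to 13.
      Visit 13.
      At 13: no left child.
      At 13: go right to 20.
        Visit 20.
        At 20: go left to 17.
          17 is a leaf — visit 17.
        At 20: go right to 36.
          36 is a leaf — visit 36.
    At 1: no right child.
At 37: go right to 35.
  Visit 35.
  At 35: go left to 18.
    18 is a leaf — visit 18.
  At 35: go right to 12.
    12 is a leaf — visit 12.
Full pre-order sequence: 37, 28, 31, 6, 1, 13, 20, 17, 36, 35, 18, 12.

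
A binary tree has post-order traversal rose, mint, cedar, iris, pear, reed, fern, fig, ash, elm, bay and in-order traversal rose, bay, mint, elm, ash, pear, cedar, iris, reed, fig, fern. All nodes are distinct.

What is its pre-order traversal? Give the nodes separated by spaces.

The last element of post-order is the root; it splits in-order into left and right subtrees.
Root bay: left subtree has 1 node {rose}, right has 9 {mint, elm, ash, pear, cedar, iris, reed, fig, fern}.
  Root elm: left subtree has 1 node {mint}, right has 7 {ash, pear, cedar, iris, reed, fig, fern}.
    Root ash: left subtree has 0 nodes { }, right has 6 {pear, cedar, iris, reed, fig, fern}.
      Root fig: left subtree has 4 nodes {pear, cedar, iris, reed}, right has 1 {fern}.
        Root reed: left subtree has 3 nodes {pear, cedar, iris}, right has 0 { }.
          Root pear: left subtree has 0 nodes { }, right has 2 {cedar, iris}.
            Root iris: left subtree has 1 node {cedar}, right has 0 { }.

bay rose elm mint ash fig reed pear iris cedar fern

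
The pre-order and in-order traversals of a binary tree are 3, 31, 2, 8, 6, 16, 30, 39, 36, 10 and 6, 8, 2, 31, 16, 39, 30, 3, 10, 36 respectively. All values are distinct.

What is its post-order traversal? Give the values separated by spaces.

The first element of pre-order is the root; it splits in-order into left and right subtrees.
Root 3: left subtree has 7 nodes {6, 8, 2, 31, 16, 39, 30}, right has 2 {10, 36}.
  Root 31: left subtree has 3 nodes {6, 8, 2}, right has 3 {16, 39, 30}.
    Root 2: left subtree has 2 nodes {6, 8}, right has 0 { }.
      Root 8: left subtree has 1 node {6}, right has 0 { }.
    Root 16: left subtree has 0 nodes { }, right has 2 {39, 30}.
      Root 30: left subtree has 1 node {39}, right has 0 { }.
  Root 36: left subtree has 1 node {10}, right has 0 { }.

6 8 2 39 30 16 31 10 36 3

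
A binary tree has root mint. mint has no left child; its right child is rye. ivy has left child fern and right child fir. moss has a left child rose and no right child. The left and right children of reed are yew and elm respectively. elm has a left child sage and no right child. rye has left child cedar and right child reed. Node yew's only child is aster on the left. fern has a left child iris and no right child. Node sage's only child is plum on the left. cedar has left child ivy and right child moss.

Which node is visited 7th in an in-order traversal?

rose

In-order visits the left subtree, then the node, then the right subtree.
At mint: no left child.
Visit mint.
At mint: go right to rye.
  At rye: go left to cedar.
    At cedar: go left to ivy.
      At ivy: go left to fern.
        At fern: go left to iris.
          iris is a leaf — visit iris.
        Visit fern.
        At fern: no right child.
      Visit ivy.
      At ivy: go right to fir.
        fir is a leaf — visit fir.
    Visit cedar.
    At cedar: go right to moss.
      At moss: go left to rose.
        rose is a leaf — visit rose.
      Visit moss.
      At moss: no right child.
  Visit rye.
  At rye: go right to reed.
    At reed: go left to yew.
      At yew: go left to aster.
        aster is a leaf — visit aster.
      Visit yew.
      At yew: no right child.
    Visit reed.
    At reed: go right to elm.
      At elm: go left to sage.
        At sage: go left to plum.
          plum is a leaf — visit plum.
        Visit sage.
        At sage: no right child.
      Visit elm.
      At elm: no right child.
Full in-order sequence: mint, iris, fern, ivy, fir, cedar, rose, moss, rye, aster, yew, reed, plum, sage, elm.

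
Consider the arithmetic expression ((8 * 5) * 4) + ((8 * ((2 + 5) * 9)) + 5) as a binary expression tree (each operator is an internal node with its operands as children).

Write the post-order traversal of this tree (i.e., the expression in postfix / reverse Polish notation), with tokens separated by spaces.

8 5 * 4 * 8 2 5 + 9 * * 5 + +

Post-order on an expression tree gives postfix notation: for each operator, emit left operand, right operand, then the operator.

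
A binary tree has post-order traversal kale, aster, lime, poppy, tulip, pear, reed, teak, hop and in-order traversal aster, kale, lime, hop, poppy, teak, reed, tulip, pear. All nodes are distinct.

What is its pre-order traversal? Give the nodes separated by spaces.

hop lime aster kale teak poppy reed pear tulip

The last element of post-order is the root; it splits in-order into left and right subtrees.
Root hop: left subtree has 3 nodes {aster, kale, lime}, right has 5 {poppy, teak, reed, tulip, pear}.
  Root lime: left subtree has 2 nodes {aster, kale}, right has 0 { }.
    Root aster: left subtree has 0 nodes { }, right has 1 {kale}.
  Root teak: left subtree has 1 node {poppy}, right has 3 {reed, tulip, pear}.
    Root reed: left subtree has 0 nodes { }, right has 2 {tulip, pear}.
      Root pear: left subtree has 1 node {tulip}, right has 0 { }.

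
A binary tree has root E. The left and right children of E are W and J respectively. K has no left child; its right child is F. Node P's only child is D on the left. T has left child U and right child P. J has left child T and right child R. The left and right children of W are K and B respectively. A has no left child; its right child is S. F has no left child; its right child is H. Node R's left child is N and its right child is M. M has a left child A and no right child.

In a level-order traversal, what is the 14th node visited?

D

Level-order visits nodes level by level from the root, left to right within each level.
Level 0: E
Level 1: W, J
Level 2: K, B, T, R
Level 3: F, U, P, N, M
Level 4: H, D, A
Level 5: S
Full level-order sequence: E, W, J, K, B, T, R, F, U, P, N, M, H, D, A, S.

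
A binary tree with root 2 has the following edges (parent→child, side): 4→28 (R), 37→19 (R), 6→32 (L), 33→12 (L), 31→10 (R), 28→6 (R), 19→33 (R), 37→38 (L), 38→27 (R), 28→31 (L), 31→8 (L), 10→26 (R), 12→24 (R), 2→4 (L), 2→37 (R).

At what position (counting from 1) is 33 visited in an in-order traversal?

In-order visits the left subtree, then the node, then the right subtree.
At 2: go left to 4.
  At 4: no left child.
  Visit 4.
  At 4: go right to 28.
    At 28: go left to 31.
      At 31: go left to 8.
        8 is a leaf — visit 8.
      Visit 31.
      At 31: go right to 10.
        At 10: no left child.
        Visit 10.
        At 10: go right to 26.
          26 is a leaf — visit 26.
    Visit 28.
    At 28: go right to 6.
      At 6: go left to 32.
        32 is a leaf — visit 32.
      Visit 6.
      At 6: no right child.
Visit 2.
At 2: go right to 37.
  At 37: go left to 38.
    At 38: no left child.
    Visit 38.
    At 38: go right to 27.
      27 is a leaf — visit 27.
  Visit 37.
  At 37: go right to 19.
    At 19: no left child.
    Visit 19.
    At 19: go right to 33.
      At 33: go left to 12.
        At 12: no left child.
        Visit 12.
        At 12: go right to 24.
          24 is a leaf — visit 24.
      Visit 33.
      At 33: no right child.
Full in-order sequence: 4, 8, 31, 10, 26, 28, 32, 6, 2, 38, 27, 37, 19, 12, 24, 33.

16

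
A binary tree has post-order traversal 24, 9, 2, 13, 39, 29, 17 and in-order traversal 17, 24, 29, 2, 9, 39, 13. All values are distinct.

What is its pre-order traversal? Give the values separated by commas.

The last element of post-order is the root; it splits in-order into left and right subtrees.
Root 17: left subtree has 0 nodes { }, right has 6 {24, 29, 2, 9, 39, 13}.
  Root 29: left subtree has 1 node {24}, right has 4 {2, 9, 39, 13}.
    Root 39: left subtree has 2 nodes {2, 9}, right has 1 {13}.
      Root 2: left subtree has 0 nodes { }, right has 1 {9}.

17, 29, 24, 39, 2, 9, 13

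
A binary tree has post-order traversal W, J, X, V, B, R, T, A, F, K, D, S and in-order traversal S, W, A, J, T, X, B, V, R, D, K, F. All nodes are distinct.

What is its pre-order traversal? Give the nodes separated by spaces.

The last element of post-order is the root; it splits in-order into left and right subtrees.
Root S: left subtree has 0 nodes { }, right has 11 {W, A, J, T, X, B, V, R, D, K, F}.
  Root D: left subtree has 8 nodes {W, A, J, T, X, B, V, R}, right has 2 {K, F}.
    Root A: left subtree has 1 node {W}, right has 6 {J, T, X, B, V, R}.
      Root T: left subtree has 1 node {J}, right has 4 {X, B, V, R}.
        Root R: left subtree has 3 nodes {X, B, V}, right has 0 { }.
          Root B: left subtree has 1 node {X}, right has 1 {V}.
    Root K: left subtree has 0 nodes { }, right has 1 {F}.

S D A W T J R B X V K F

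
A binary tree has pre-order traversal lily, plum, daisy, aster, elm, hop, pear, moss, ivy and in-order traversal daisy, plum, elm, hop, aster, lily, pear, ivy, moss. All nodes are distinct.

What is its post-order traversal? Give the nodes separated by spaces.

daisy hop elm aster plum ivy moss pear lily

The first element of pre-order is the root; it splits in-order into left and right subtrees.
Root lily: left subtree has 5 nodes {daisy, plum, elm, hop, aster}, right has 3 {pear, ivy, moss}.
  Root plum: left subtree has 1 node {daisy}, right has 3 {elm, hop, aster}.
    Root aster: left subtree has 2 nodes {elm, hop}, right has 0 { }.
      Root elm: left subtree has 0 nodes { }, right has 1 {hop}.
  Root pear: left subtree has 0 nodes { }, right has 2 {ivy, moss}.
    Root moss: left subtree has 1 node {ivy}, right has 0 { }.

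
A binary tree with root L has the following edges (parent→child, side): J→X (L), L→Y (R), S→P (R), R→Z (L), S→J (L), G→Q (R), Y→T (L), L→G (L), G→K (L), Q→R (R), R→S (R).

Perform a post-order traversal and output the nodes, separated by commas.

Post-order visits the left subtree, then the right subtree, then the node.
At L: go left to G.
  At G: go left to K.
    K is a leaf — visit K.
  At G: go right to Q.
    At Q: no left child.
    At Q: go right to R.
      At R: go left to Z.
        Z is a leaf — visit Z.
      At R: go right to S.
        At S: go left to J.
          At J: go left to X.
            X is a leaf — visit X.
          At J: no right child.
          Visit J.
        At S: go right to P.
          P is a leaf — visit P.
        Visit S.
      Visit R.
    Visit Q.
  Visit G.
At L: go right to Y.
  At Y: go left to T.
    T is a leaf — visit T.
  At Y: no right child.
  Visit Y.
Visit L.

K, Z, X, J, P, S, R, Q, G, T, Y, L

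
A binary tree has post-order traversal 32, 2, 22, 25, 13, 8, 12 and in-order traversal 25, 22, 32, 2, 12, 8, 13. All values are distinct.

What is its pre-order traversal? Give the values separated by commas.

12, 25, 22, 2, 32, 8, 13

The last element of post-order is the root; it splits in-order into left and right subtrees.
Root 12: left subtree has 4 nodes {25, 22, 32, 2}, right has 2 {8, 13}.
  Root 25: left subtree has 0 nodes { }, right has 3 {22, 32, 2}.
    Root 22: left subtree has 0 nodes { }, right has 2 {32, 2}.
      Root 2: left subtree has 1 node {32}, right has 0 { }.
  Root 8: left subtree has 0 nodes { }, right has 1 {13}.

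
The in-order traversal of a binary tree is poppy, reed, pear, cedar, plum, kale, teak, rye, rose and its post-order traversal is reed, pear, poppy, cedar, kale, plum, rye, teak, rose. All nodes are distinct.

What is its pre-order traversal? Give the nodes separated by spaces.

rose teak plum cedar poppy pear reed kale rye

The last element of post-order is the root; it splits in-order into left and right subtrees.
Root rose: left subtree has 8 nodes {poppy, reed, pear, cedar, plum, kale, teak, rye}, right has 0 { }.
  Root teak: left subtree has 6 nodes {poppy, reed, pear, cedar, plum, kale}, right has 1 {rye}.
    Root plum: left subtree has 4 nodes {poppy, reed, pear, cedar}, right has 1 {kale}.
      Root cedar: left subtree has 3 nodes {poppy, reed, pear}, right has 0 { }.
        Root poppy: left subtree has 0 nodes { }, right has 2 {reed, pear}.
          Root pear: left subtree has 1 node {reed}, right has 0 { }.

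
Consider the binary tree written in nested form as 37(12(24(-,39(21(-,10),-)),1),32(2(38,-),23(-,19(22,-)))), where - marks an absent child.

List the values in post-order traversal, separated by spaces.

Post-order visits the left subtree, then the right subtree, then the node.
At 37: go left to 12.
  At 12: go left to 24.
    At 24: no left child.
    At 24: go right to 39.
      At 39: go left to 21.
        At 21: no left child.
        At 21: go right to 10.
          10 is a leaf — visit 10.
        Visit 21.
      At 39: no right child.
      Visit 39.
    Visit 24.
  At 12: go right to 1.
    1 is a leaf — visit 1.
  Visit 12.
At 37: go right to 32.
  At 32: go left to 2.
    At 2: go left to 38.
      38 is a leaf — visit 38.
    At 2: no right child.
    Visit 2.
  At 32: go right to 23.
    At 23: no left child.
    At 23: go right to 19.
      At 19: go left to 22.
        22 is a leaf — visit 22.
      At 19: no right child.
      Visit 19.
    Visit 23.
  Visit 32.
Visit 37.

10 21 39 24 1 12 38 2 22 19 23 32 37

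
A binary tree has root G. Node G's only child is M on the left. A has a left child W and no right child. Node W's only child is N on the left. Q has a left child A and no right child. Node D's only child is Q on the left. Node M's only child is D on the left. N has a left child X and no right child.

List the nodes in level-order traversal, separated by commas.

G, M, D, Q, A, W, N, X

Level-order visits nodes level by level from the root, left to right within each level.
Level 0: G
Level 1: M
Level 2: D
Level 3: Q
Level 4: A
Level 5: W
Level 6: N
Level 7: X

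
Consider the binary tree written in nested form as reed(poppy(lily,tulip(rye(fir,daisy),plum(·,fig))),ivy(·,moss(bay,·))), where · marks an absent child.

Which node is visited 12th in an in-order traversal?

moss

In-order visits the left subtree, then the node, then the right subtree.
At reed: go left to poppy.
  At poppy: go left to lily.
    lily is a leaf — visit lily.
  Visit poppy.
  At poppy: go right to tulip.
    At tulip: go left to rye.
      At rye: go left to fir.
        fir is a leaf — visit fir.
      Visit rye.
      At rye: go right to daisy.
        daisy is a leaf — visit daisy.
    Visit tulip.
    At tulip: go right to plum.
      At plum: no left child.
      Visit plum.
      At plum: go right to fig.
        fig is a leaf — visit fig.
Visit reed.
At reed: go right to ivy.
  At ivy: no left child.
  Visit ivy.
  At ivy: go right to moss.
    At moss: go left to bay.
      bay is a leaf — visit bay.
    Visit moss.
    At moss: no right child.
Full in-order sequence: lily, poppy, fir, rye, daisy, tulip, plum, fig, reed, ivy, bay, moss.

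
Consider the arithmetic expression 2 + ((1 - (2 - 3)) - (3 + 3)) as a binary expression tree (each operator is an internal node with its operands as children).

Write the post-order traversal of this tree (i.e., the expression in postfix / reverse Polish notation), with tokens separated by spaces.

2 1 2 3 - - 3 3 + - +

Post-order on an expression tree gives postfix notation: for each operator, emit left operand, right operand, then the operator.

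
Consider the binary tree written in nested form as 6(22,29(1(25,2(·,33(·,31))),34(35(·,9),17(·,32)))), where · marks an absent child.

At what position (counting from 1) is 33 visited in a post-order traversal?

Post-order visits the left subtree, then the right subtree, then the node.
At 6: go left to 22.
  22 is a leaf — visit 22.
At 6: go right to 29.
  At 29: go left to 1.
    At 1: go left to 25.
      25 is a leaf — visit 25.
    At 1: go right to 2.
      At 2: no left child.
      At 2: go right to 33.
        At 33: no left child.
        At 33: go right to 31.
          31 is a leaf — visit 31.
        Visit 33.
      Visit 2.
    Visit 1.
  At 29: go right to 34.
    At 34: go left to 35.
      At 35: no left child.
      At 35: go right to 9.
        9 is a leaf — visit 9.
      Visit 35.
    At 34: go right to 17.
      At 17: no left child.
      At 17: go right to 32.
        32 is a leaf — visit 32.
      Visit 17.
    Visit 34.
  Visit 29.
Visit 6.
Full post-order sequence: 22, 25, 31, 33, 2, 1, 9, 35, 32, 17, 34, 29, 6.

4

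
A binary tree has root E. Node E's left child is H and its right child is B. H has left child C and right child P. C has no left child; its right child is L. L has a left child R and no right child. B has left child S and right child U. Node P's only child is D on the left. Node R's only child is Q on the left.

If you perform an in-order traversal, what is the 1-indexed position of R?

3

In-order visits the left subtree, then the node, then the right subtree.
At E: go left to H.
  At H: go left to C.
    At C: no left child.
    Visit C.
    At C: go right to L.
      At L: go left to R.
        At R: go left to Q.
          Q is a leaf — visit Q.
        Visit R.
        At R: no right child.
      Visit L.
      At L: no right child.
  Visit H.
  At H: go right to P.
    At P: go left to D.
      D is a leaf — visit D.
    Visit P.
    At P: no right child.
Visit E.
At E: go right to B.
  At B: go left to S.
    S is a leaf — visit S.
  Visit B.
  At B: go right to U.
    U is a leaf — visit U.
Full in-order sequence: C, Q, R, L, H, D, P, E, S, B, U.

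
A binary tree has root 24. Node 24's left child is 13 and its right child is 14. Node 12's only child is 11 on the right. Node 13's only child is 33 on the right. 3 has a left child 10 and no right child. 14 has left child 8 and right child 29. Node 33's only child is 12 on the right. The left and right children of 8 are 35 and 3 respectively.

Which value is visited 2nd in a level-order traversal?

Level-order visits nodes level by level from the root, left to right within each level.
Level 0: 24
Level 1: 13, 14
Level 2: 33, 8, 29
Level 3: 12, 35, 3
Level 4: 11, 10
Full level-order sequence: 24, 13, 14, 33, 8, 29, 12, 35, 3, 11, 10.

13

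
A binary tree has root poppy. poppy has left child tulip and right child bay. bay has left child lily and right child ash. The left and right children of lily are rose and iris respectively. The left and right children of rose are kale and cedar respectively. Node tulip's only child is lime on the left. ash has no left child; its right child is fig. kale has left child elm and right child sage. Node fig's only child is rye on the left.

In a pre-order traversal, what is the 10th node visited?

cedar

Pre-order visits the node, then its left subtree, then its right subtree.
Visit poppy.
At poppy: go left to tulip.
  Visit tulip.
  At tulip: go left to lime.
    lime is a leaf — visit lime.
  At tulip: no right child.
At poppy: go right to bay.
  Visit bay.
  At bay: go left to lily.
    Visit lily.
    At lily: go left to rose.
      Visit rose.
      At rose: go left to kale.
        Visit kale.
        At kale: go left to elm.
          elm is a leaf — visit elm.
        At kale: go right to sage.
          sage is a leaf — visit sage.
      At rose: go right to cedar.
        cedar is a leaf — visit cedar.
    At lily: go right to iris.
      iris is a leaf — visit iris.
  At bay: go right to ash.
    Visit ash.
    At ash: no left child.
    At ash: go right to fig.
      Visit fig.
      At fig: go left to rye.
        rye is a leaf — visit rye.
      At fig: no right child.
Full pre-order sequence: poppy, tulip, lime, bay, lily, rose, kale, elm, sage, cedar, iris, ash, fig, rye.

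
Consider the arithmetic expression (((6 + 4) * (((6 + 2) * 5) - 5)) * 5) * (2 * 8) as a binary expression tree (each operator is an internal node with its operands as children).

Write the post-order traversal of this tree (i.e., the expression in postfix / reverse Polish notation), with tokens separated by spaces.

Post-order on an expression tree gives postfix notation: for each operator, emit left operand, right operand, then the operator.

6 4 + 6 2 + 5 * 5 - * 5 * 2 8 * *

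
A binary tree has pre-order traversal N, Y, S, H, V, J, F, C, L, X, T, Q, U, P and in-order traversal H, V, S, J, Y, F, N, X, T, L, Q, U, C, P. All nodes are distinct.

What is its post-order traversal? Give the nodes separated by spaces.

The first element of pre-order is the root; it splits in-order into left and right subtrees.
Root N: left subtree has 6 nodes {H, V, S, J, Y, F}, right has 7 {X, T, L, Q, U, C, P}.
  Root Y: left subtree has 4 nodes {H, V, S, J}, right has 1 {F}.
    Root S: left subtree has 2 nodes {H, V}, right has 1 {J}.
      Root H: left subtree has 0 nodes { }, right has 1 {V}.
  Root C: left subtree has 5 nodes {X, T, L, Q, U}, right has 1 {P}.
    Root L: left subtree has 2 nodes {X, T}, right has 2 {Q, U}.
      Root X: left subtree has 0 nodes { }, right has 1 {T}.
      Root Q: left subtree has 0 nodes { }, right has 1 {U}.

V H J S F Y T X U Q L P C N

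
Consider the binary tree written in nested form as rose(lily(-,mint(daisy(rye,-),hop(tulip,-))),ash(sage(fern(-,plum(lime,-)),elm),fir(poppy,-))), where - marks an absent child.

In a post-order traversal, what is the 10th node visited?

elm

Post-order visits the left subtree, then the right subtree, then the node.
At rose: go left to lily.
  At lily: no left child.
  At lily: go right to mint.
    At mint: go left to daisy.
      At daisy: go left to rye.
        rye is a leaf — visit rye.
      At daisy: no right child.
      Visit daisy.
    At mint: go right to hop.
      At hop: go left to tulip.
        tulip is a leaf — visit tulip.
      At hop: no right child.
      Visit hop.
    Visit mint.
  Visit lily.
At rose: go right to ash.
  At ash: go left to sage.
    At sage: go left to fern.
      At fern: no left child.
      At fern: go right to plum.
        At plum: go left to lime.
          lime is a leaf — visit lime.
        At plum: no right child.
        Visit plum.
      Visit fern.
    At sage: go right to elm.
      elm is a leaf — visit elm.
    Visit sage.
  At ash: go right to fir.
    At fir: go left to poppy.
      poppy is a leaf — visit poppy.
    At fir: no right child.
    Visit fir.
  Visit ash.
Visit rose.
Full post-order sequence: rye, daisy, tulip, hop, mint, lily, lime, plum, fern, elm, sage, poppy, fir, ash, rose.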